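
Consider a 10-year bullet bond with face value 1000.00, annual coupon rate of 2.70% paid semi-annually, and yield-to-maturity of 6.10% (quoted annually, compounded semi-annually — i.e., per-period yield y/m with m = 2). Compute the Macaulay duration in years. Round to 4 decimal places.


Answer: Macaulay duration = 8.5982 years

Derivation:
Coupon per period c = face * coupon_rate / m = 13.500000
Periods per year m = 2; per-period yield y/m = 0.030500
Number of cashflows N = 20
Cashflows (t years, CF_t, discount factor 1/(1+y/m)^(m*t), PV):
  t = 0.5000: CF_t = 13.500000, DF = 0.970403, PV = 13.100437
  t = 1.0000: CF_t = 13.500000, DF = 0.941681, PV = 12.712699
  t = 1.5000: CF_t = 13.500000, DF = 0.913810, PV = 12.336438
  t = 2.0000: CF_t = 13.500000, DF = 0.886764, PV = 11.971313
  t = 2.5000: CF_t = 13.500000, DF = 0.860518, PV = 11.616995
  t = 3.0000: CF_t = 13.500000, DF = 0.835049, PV = 11.273163
  t = 3.5000: CF_t = 13.500000, DF = 0.810334, PV = 10.939508
  t = 4.0000: CF_t = 13.500000, DF = 0.786350, PV = 10.615728
  t = 4.5000: CF_t = 13.500000, DF = 0.763076, PV = 10.301532
  t = 5.0000: CF_t = 13.500000, DF = 0.740491, PV = 9.996634
  t = 5.5000: CF_t = 13.500000, DF = 0.718575, PV = 9.700761
  t = 6.0000: CF_t = 13.500000, DF = 0.697307, PV = 9.413645
  t = 6.5000: CF_t = 13.500000, DF = 0.676669, PV = 9.135027
  t = 7.0000: CF_t = 13.500000, DF = 0.656641, PV = 8.864655
  t = 7.5000: CF_t = 13.500000, DF = 0.637206, PV = 8.602285
  t = 8.0000: CF_t = 13.500000, DF = 0.618347, PV = 8.347681
  t = 8.5000: CF_t = 13.500000, DF = 0.600045, PV = 8.100612
  t = 9.0000: CF_t = 13.500000, DF = 0.582286, PV = 7.860856
  t = 9.5000: CF_t = 13.500000, DF = 0.565052, PV = 7.628196
  t = 10.0000: CF_t = 1013.500000, DF = 0.548328, PV = 555.729986
Price P = sum_t PV_t = 748.248150
Macaulay numerator sum_t t * PV_t:
  t * PV_t at t = 0.5000: 6.550218
  t * PV_t at t = 1.0000: 12.712699
  t * PV_t at t = 1.5000: 18.504657
  t * PV_t at t = 2.0000: 23.942626
  t * PV_t at t = 2.5000: 29.042487
  t * PV_t at t = 3.0000: 33.819489
  t * PV_t at t = 3.5000: 38.288278
  t * PV_t at t = 4.0000: 42.462914
  t * PV_t at t = 4.5000: 46.356893
  t * PV_t at t = 5.0000: 49.983172
  t * PV_t at t = 5.5000: 53.354186
  t * PV_t at t = 6.0000: 56.481870
  t * PV_t at t = 6.5000: 59.377673
  t * PV_t at t = 7.0000: 62.052583
  t * PV_t at t = 7.5000: 64.517137
  t * PV_t at t = 8.0000: 66.781446
  t * PV_t at t = 8.5000: 68.855203
  t * PV_t at t = 9.0000: 70.747704
  t * PV_t at t = 9.5000: 72.467862
  t * PV_t at t = 10.0000: 5557.299856
Macaulay duration D = (sum_t t * PV_t) / P = 6433.598953 / 748.248150 = 8.598216


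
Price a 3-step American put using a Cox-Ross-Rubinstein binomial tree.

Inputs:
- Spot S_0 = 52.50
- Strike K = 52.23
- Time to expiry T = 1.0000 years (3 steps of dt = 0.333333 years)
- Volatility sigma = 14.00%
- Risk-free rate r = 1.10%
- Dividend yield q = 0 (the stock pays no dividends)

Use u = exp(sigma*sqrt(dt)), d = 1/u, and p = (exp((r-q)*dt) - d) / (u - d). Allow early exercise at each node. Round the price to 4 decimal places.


Answer: Price = V(0,0) = 2.7956

Derivation:
dt = T/N = 0.333333
u = exp(sigma*sqrt(dt)) = 1.084186; d = 1/u = 0.922351
p = (exp((r-q)*dt) - d) / (u - d) = 0.502502
Discount per step: exp(-r*dt) = 0.996340
Stock lattice S(k, i) with i counting down-moves:
  k=0: S(0,0) = 52.5000
  k=1: S(1,0) = 56.9197; S(1,1) = 48.4234
  k=2: S(2,0) = 61.7116; S(2,1) = 52.5000; S(2,2) = 44.6634
  k=3: S(3,0) = 66.9068; S(3,1) = 56.9197; S(3,2) = 48.4234; S(3,3) = 41.1954
Terminal payoffs V(N, i) = max(K - S_T, 0):
  V(3,0) = 0.000000; V(3,1) = 0.000000; V(3,2) = 3.806553; V(3,3) = 11.034622
Backward induction: V(k, i) = exp(-r*dt) * [p * V(k+1, i) + (1-p) * V(k+1, i+1)]; then take max(V_cont, immediate exercise) for American.
  V(2,0) = exp(-r*dt) * [p*0.000000 + (1-p)*0.000000] = 0.000000; exercise = 0.000000; V(2,0) = max -> 0.000000
  V(2,1) = exp(-r*dt) * [p*0.000000 + (1-p)*3.806553] = 1.886821; exercise = 0.000000; V(2,1) = max -> 1.886821
  V(2,2) = exp(-r*dt) * [p*3.806553 + (1-p)*11.034622] = 7.375409; exercise = 7.566568; V(2,2) = max -> 7.566568
  V(1,0) = exp(-r*dt) * [p*0.000000 + (1-p)*1.886821] = 0.935253; exercise = 0.000000; V(1,0) = max -> 0.935253
  V(1,1) = exp(-r*dt) * [p*1.886821 + (1-p)*7.566568] = 4.695235; exercise = 3.806553; V(1,1) = max -> 4.695235
  V(0,0) = exp(-r*dt) * [p*0.935253 + (1-p)*4.695235] = 2.795566; exercise = 0.000000; V(0,0) = max -> 2.795566


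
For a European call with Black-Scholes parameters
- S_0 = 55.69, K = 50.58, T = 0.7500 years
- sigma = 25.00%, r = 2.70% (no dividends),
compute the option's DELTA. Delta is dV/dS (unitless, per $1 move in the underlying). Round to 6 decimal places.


d1 = 0.6463175595; d2 = 0.4298112086
phi(d1) = 0.3237441528; exp(-qT) = 1.0000000000; exp(-rT) = 0.9799536543
N(d1) = 0.7409631409
Delta = exp(-qT) * N(d1) = 1.0000000000 * 0.7409631409 = 0.740963

Answer: Delta = 0.740963


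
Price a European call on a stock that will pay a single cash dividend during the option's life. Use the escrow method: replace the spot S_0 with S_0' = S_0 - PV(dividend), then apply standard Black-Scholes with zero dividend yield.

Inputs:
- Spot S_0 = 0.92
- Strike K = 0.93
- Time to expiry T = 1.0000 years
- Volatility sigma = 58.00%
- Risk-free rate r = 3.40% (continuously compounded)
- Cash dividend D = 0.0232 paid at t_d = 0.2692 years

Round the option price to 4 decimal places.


Answer: Price = 0.2040

Derivation:
PV(D) = D * exp(-r * t_d) = 0.0232 * 0.99088896 = 0.02298862
S_0' = S_0 - PV(D) = 0.9200 - 0.02298862 = 0.89701138
d1 = (ln(S_0'/K) + (r + sigma^2/2)*T) / (sigma*sqrt(T)) = 0.28635165
d2 = d1 - sigma*sqrt(T) = -0.29364835
exp(-rT) = 0.96657150
N(d1) = 0.61269560; N(d2) = 0.38451331
C = S_0' * N(d1) - K * exp(-rT) * N(d2) = 0.89701138 * 0.61269560 - 0.9300 * 0.96657150 * 0.38451331 = 0.2040


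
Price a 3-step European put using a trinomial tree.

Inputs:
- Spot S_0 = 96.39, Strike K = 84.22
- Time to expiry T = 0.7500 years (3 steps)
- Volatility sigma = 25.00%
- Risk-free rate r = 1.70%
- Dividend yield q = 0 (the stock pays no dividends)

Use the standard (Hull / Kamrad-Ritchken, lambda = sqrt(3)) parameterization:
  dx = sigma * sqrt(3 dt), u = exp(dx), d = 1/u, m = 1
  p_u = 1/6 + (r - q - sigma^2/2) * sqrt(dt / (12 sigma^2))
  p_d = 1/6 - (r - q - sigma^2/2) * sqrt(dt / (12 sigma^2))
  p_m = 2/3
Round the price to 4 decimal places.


dt = T/N = 0.250000; dx = sigma*sqrt(3*dt) = 0.216506
u = exp(dx) = 1.241731; d = 1/u = 0.805327
p_u = 0.158439, p_m = 0.666667, p_d = 0.174894
Discount per step: exp(-r*dt) = 0.995759
Stock lattice S(k, j) with j the centered position index:
  k=0: S(0,+0) = 96.3900
  k=1: S(1,-1) = 77.6255; S(1,+0) = 96.3900; S(1,+1) = 119.6904
  k=2: S(2,-2) = 62.5140; S(2,-1) = 77.6255; S(2,+0) = 96.3900; S(2,+1) = 119.6904; S(2,+2) = 148.6233
  k=3: S(3,-3) = 50.3442; S(3,-2) = 62.5140; S(3,-1) = 77.6255; S(3,+0) = 96.3900; S(3,+1) = 119.6904; S(3,+2) = 148.6233; S(3,+3) = 184.5502
Terminal payoffs V(N, j) = max(K - S_T, 0):
  V(3,-3) = 33.875800; V(3,-2) = 21.706048; V(3,-1) = 6.594490; V(3,+0) = 0.000000; V(3,+1) = 0.000000; V(3,+2) = 0.000000; V(3,+3) = 0.000000
Backward induction: V(k, j) = exp(-r*dt) * [p_u * V(k+1, j+1) + p_m * V(k+1, j) + p_d * V(k+1, j-1)]
  V(2,-2) = exp(-r*dt) * [p_u*6.594490 + p_m*21.706048 + p_d*33.875800] = 21.349270
  V(2,-1) = exp(-r*dt) * [p_u*0.000000 + p_m*6.594490 + p_d*21.706048] = 8.157838
  V(2,+0) = exp(-r*dt) * [p_u*0.000000 + p_m*0.000000 + p_d*6.594490] = 1.148445
  V(2,+1) = exp(-r*dt) * [p_u*0.000000 + p_m*0.000000 + p_d*0.000000] = 0.000000
  V(2,+2) = exp(-r*dt) * [p_u*0.000000 + p_m*0.000000 + p_d*0.000000] = 0.000000
  V(1,-1) = exp(-r*dt) * [p_u*1.148445 + p_m*8.157838 + p_d*21.349270] = 9.314703
  V(1,+0) = exp(-r*dt) * [p_u*0.000000 + p_m*1.148445 + p_d*8.157838] = 2.183088
  V(1,+1) = exp(-r*dt) * [p_u*0.000000 + p_m*0.000000 + p_d*1.148445] = 0.200004
  V(0,+0) = exp(-r*dt) * [p_u*0.200004 + p_m*2.183088 + p_d*9.314703] = 3.102950

Answer: Price = V(0,0) = 3.1029


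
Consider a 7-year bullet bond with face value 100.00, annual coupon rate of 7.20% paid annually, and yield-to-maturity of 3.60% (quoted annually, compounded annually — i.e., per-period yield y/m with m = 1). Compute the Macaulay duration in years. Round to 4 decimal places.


Coupon per period c = face * coupon_rate / m = 7.200000
Periods per year m = 1; per-period yield y/m = 0.036000
Number of cashflows N = 7
Cashflows (t years, CF_t, discount factor 1/(1+y/m)^(m*t), PV):
  t = 1.0000: CF_t = 7.200000, DF = 0.965251, PV = 6.949807
  t = 2.0000: CF_t = 7.200000, DF = 0.931709, PV = 6.708308
  t = 3.0000: CF_t = 7.200000, DF = 0.899333, PV = 6.475201
  t = 4.0000: CF_t = 7.200000, DF = 0.868082, PV = 6.250194
  t = 5.0000: CF_t = 7.200000, DF = 0.837917, PV = 6.033005
  t = 6.0000: CF_t = 7.200000, DF = 0.808801, PV = 5.823364
  t = 7.0000: CF_t = 107.200000, DF = 0.780696, PV = 83.690565
Price P = sum_t PV_t = 121.930444
Macaulay numerator sum_t t * PV_t:
  t * PV_t at t = 1.0000: 6.949807
  t * PV_t at t = 2.0000: 13.416616
  t * PV_t at t = 3.0000: 19.425602
  t * PV_t at t = 4.0000: 25.000775
  t * PV_t at t = 5.0000: 30.165027
  t * PV_t at t = 6.0000: 34.940186
  t * PV_t at t = 7.0000: 585.833952
Macaulay duration D = (sum_t t * PV_t) / P = 715.731965 / 121.930444 = 5.870002

Answer: Macaulay duration = 5.8700 years


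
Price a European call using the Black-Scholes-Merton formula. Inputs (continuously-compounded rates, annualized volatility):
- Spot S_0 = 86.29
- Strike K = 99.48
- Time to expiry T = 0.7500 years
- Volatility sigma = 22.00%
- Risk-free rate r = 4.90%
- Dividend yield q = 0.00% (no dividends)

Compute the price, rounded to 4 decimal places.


Answer: Price = 3.1421

Derivation:
d1 = (ln(S/K) + (r - q + 0.5*sigma^2) * T) / (sigma * sqrt(T)) = -0.45843135
d2 = d1 - sigma * sqrt(T) = -0.64895694
exp(-rT) = 0.96391708; exp(-qT) = 1.00000000
C = S_0 * exp(-qT) * N(d1) - K * exp(-rT) * N(d2)
N(d1) = 0.32332129; N(d2) = 0.25818311
C = 86.2900 * 1.00000000 * 0.32332129 - 99.4800 * 0.96391708 * 0.25818311 = 3.1421


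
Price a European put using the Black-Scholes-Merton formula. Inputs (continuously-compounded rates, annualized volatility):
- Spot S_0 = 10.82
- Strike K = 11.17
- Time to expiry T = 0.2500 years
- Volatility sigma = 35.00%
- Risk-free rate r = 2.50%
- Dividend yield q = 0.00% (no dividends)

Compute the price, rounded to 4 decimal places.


d1 = (ln(S/K) + (r - q + 0.5*sigma^2) * T) / (sigma * sqrt(T)) = -0.05870194
d2 = d1 - sigma * sqrt(T) = -0.23370194
exp(-rT) = 0.99376949; exp(-qT) = 1.00000000
P = K * exp(-rT) * N(-d2) - S_0 * exp(-qT) * N(-d1)
N(-d1) = 0.52340524; N(-d2) = 0.59239181
P = 11.1700 * 0.99376949 * 0.59239181 - 10.8200 * 1.00000000 * 0.52340524 = 0.9125

Answer: Price = 0.9125


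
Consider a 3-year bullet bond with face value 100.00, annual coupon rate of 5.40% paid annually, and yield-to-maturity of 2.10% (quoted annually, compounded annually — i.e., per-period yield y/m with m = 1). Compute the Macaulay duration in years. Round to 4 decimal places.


Answer: Macaulay duration = 2.8561 years

Derivation:
Coupon per period c = face * coupon_rate / m = 5.400000
Periods per year m = 1; per-period yield y/m = 0.021000
Number of cashflows N = 3
Cashflows (t years, CF_t, discount factor 1/(1+y/m)^(m*t), PV):
  t = 1.0000: CF_t = 5.400000, DF = 0.979432, PV = 5.288932
  t = 2.0000: CF_t = 5.400000, DF = 0.959287, PV = 5.180149
  t = 3.0000: CF_t = 105.400000, DF = 0.939556, PV = 99.029226
Price P = sum_t PV_t = 109.498308
Macaulay numerator sum_t t * PV_t:
  t * PV_t at t = 1.0000: 5.288932
  t * PV_t at t = 2.0000: 10.360299
  t * PV_t at t = 3.0000: 297.087678
Macaulay duration D = (sum_t t * PV_t) / P = 312.736909 / 109.498308 = 2.856089


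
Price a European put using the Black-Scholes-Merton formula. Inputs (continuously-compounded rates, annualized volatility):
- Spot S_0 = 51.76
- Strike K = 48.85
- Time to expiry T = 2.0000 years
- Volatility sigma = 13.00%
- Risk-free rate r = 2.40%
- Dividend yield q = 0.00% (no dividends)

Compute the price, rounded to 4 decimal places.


d1 = (ln(S/K) + (r - q + 0.5*sigma^2) * T) / (sigma * sqrt(T)) = 0.66774417
d2 = d1 - sigma * sqrt(T) = 0.48389641
exp(-rT) = 0.95313379; exp(-qT) = 1.00000000
P = K * exp(-rT) * N(-d2) - S_0 * exp(-qT) * N(-d1)
N(-d1) = 0.25214846; N(-d2) = 0.31422970
P = 48.8500 * 0.95313379 * 0.31422970 - 51.7600 * 1.00000000 * 0.25214846 = 1.5795

Answer: Price = 1.5795


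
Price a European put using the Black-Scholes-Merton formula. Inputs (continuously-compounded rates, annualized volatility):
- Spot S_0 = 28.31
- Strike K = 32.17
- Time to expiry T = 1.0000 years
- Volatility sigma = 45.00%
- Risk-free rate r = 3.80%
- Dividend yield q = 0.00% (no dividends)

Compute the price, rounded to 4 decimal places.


d1 = (ln(S/K) + (r - q + 0.5*sigma^2) * T) / (sigma * sqrt(T)) = 0.02540168
d2 = d1 - sigma * sqrt(T) = -0.42459832
exp(-rT) = 0.96271294; exp(-qT) = 1.00000000
P = K * exp(-rT) * N(-d2) - S_0 * exp(-qT) * N(-d1)
N(-d1) = 0.48986728; N(-d2) = 0.66443524
P = 32.1700 * 0.96271294 * 0.66443524 - 28.3100 * 1.00000000 * 0.48986728 = 6.7097

Answer: Price = 6.7097


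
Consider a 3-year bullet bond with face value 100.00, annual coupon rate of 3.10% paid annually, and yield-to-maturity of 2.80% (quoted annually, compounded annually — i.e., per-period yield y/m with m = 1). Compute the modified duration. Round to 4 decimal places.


Coupon per period c = face * coupon_rate / m = 3.100000
Periods per year m = 1; per-period yield y/m = 0.028000
Number of cashflows N = 3
Cashflows (t years, CF_t, discount factor 1/(1+y/m)^(m*t), PV):
  t = 1.0000: CF_t = 3.100000, DF = 0.972763, PV = 3.015564
  t = 2.0000: CF_t = 3.100000, DF = 0.946267, PV = 2.933428
  t = 3.0000: CF_t = 103.100000, DF = 0.920493, PV = 94.902865
Price P = sum_t PV_t = 100.851857
First compute Macaulay numerator sum_t t * PV_t:
  t * PV_t at t = 1.0000: 3.015564
  t * PV_t at t = 2.0000: 5.866856
  t * PV_t at t = 3.0000: 284.708594
Macaulay duration D = 293.591014 / 100.851857 = 2.911112
Modified duration = D / (1 + y/m) = 2.911112 / (1 + 0.028000) = 2.831821

Answer: Modified duration = 2.8318


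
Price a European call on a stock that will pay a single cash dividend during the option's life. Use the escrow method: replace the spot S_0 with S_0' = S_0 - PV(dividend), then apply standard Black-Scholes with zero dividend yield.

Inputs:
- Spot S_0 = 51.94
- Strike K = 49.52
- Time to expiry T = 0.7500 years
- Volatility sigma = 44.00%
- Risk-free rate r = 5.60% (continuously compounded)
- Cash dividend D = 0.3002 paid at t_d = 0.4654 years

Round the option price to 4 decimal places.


Answer: Price = 9.7508

Derivation:
PV(D) = D * exp(-r * t_d) = 0.3002 * 0.97427429 = 0.29247714
S_0' = S_0 - PV(D) = 51.9400 - 0.29247714 = 51.64752286
d1 = (ln(S_0'/K) + (r + sigma^2/2)*T) / (sigma*sqrt(T)) = 0.41114059
d2 = d1 - sigma*sqrt(T) = 0.03008941
exp(-rT) = 0.95886978
N(d1) = 0.65951528; N(d2) = 0.51200213
C = S_0' * N(d1) - K * exp(-rT) * N(d2) = 51.64752286 * 0.65951528 - 49.5200 * 0.95886978 * 0.51200213 = 9.7508


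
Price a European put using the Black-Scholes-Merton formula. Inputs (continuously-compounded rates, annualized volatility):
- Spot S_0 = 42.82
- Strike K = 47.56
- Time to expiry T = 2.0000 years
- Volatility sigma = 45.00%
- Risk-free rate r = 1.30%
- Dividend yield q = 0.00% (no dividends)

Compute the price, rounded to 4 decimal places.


Answer: Price = 12.9724

Derivation:
d1 = (ln(S/K) + (r - q + 0.5*sigma^2) * T) / (sigma * sqrt(T)) = 0.19408229
d2 = d1 - sigma * sqrt(T) = -0.44231382
exp(-rT) = 0.97433509; exp(-qT) = 1.00000000
P = K * exp(-rT) * N(-d2) - S_0 * exp(-qT) * N(-d1)
N(-d1) = 0.42305573; N(-d2) = 0.67086893
P = 47.5600 * 0.97433509 * 0.67086893 - 42.8200 * 1.00000000 * 0.42305573 = 12.9724


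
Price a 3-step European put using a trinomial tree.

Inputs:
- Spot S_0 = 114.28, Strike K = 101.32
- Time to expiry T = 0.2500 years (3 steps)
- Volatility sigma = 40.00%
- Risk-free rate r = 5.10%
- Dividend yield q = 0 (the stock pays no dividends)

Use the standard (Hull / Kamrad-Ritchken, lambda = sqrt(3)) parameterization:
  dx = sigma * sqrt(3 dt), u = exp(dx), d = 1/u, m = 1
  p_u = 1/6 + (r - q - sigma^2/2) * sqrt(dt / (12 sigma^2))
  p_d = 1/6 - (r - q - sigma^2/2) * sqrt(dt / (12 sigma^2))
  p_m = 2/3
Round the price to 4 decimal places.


dt = T/N = 0.083333; dx = sigma*sqrt(3*dt) = 0.200000
u = exp(dx) = 1.221403; d = 1/u = 0.818731
p_u = 0.160625, p_m = 0.666667, p_d = 0.172708
Discount per step: exp(-r*dt) = 0.995759
Stock lattice S(k, j) with j the centered position index:
  k=0: S(0,+0) = 114.2800
  k=1: S(1,-1) = 93.5646; S(1,+0) = 114.2800; S(1,+1) = 139.5819
  k=2: S(2,-2) = 76.6042; S(2,-1) = 93.5646; S(2,+0) = 114.2800; S(2,+1) = 139.5819; S(2,+2) = 170.4857
  k=3: S(3,-3) = 62.7182; S(3,-2) = 76.6042; S(3,-1) = 93.5646; S(3,+0) = 114.2800; S(3,+1) = 139.5819; S(3,+2) = 170.4857; S(3,+3) = 208.2317
Terminal payoffs V(N, j) = max(K - S_T, 0):
  V(3,-3) = 38.601806; V(3,-2) = 24.715825; V(3,-1) = 7.755450; V(3,+0) = 0.000000; V(3,+1) = 0.000000; V(3,+2) = 0.000000; V(3,+3) = 0.000000
Backward induction: V(k, j) = exp(-r*dt) * [p_u * V(k+1, j+1) + p_m * V(k+1, j) + p_d * V(k+1, j-1)]
  V(2,-2) = exp(-r*dt) * [p_u*7.755450 + p_m*24.715825 + p_d*38.601806] = 24.286353
  V(2,-1) = exp(-r*dt) * [p_u*0.000000 + p_m*7.755450 + p_d*24.715825] = 9.398898
  V(2,+0) = exp(-r*dt) * [p_u*0.000000 + p_m*0.000000 + p_d*7.755450] = 1.333750
  V(2,+1) = exp(-r*dt) * [p_u*0.000000 + p_m*0.000000 + p_d*0.000000] = 0.000000
  V(2,+2) = exp(-r*dt) * [p_u*0.000000 + p_m*0.000000 + p_d*0.000000] = 0.000000
  V(1,-1) = exp(-r*dt) * [p_u*1.333750 + p_m*9.398898 + p_d*24.286353] = 10.629351
  V(1,+0) = exp(-r*dt) * [p_u*0.000000 + p_m*1.333750 + p_d*9.398898] = 2.501780
  V(1,+1) = exp(-r*dt) * [p_u*0.000000 + p_m*0.000000 + p_d*1.333750] = 0.229373
  V(0,+0) = exp(-r*dt) * [p_u*0.229373 + p_m*2.501780 + p_d*10.629351] = 3.525458

Answer: Price = V(0,0) = 3.5255


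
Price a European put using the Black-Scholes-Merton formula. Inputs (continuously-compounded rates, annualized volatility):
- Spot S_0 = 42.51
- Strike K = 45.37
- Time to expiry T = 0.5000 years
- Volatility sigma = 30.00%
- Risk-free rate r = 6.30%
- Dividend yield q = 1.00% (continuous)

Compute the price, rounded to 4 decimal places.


Answer: Price = 4.5358

Derivation:
d1 = (ln(S/K) + (r - q + 0.5*sigma^2) * T) / (sigma * sqrt(T)) = -0.07595152
d2 = d1 - sigma * sqrt(T) = -0.28808356
exp(-rT) = 0.96899096; exp(-qT) = 0.99501248
P = K * exp(-rT) * N(-d2) - S_0 * exp(-qT) * N(-d1)
N(-d1) = 0.53027117; N(-d2) = 0.61335861
P = 45.3700 * 0.96899096 * 0.61335861 - 42.5100 * 0.99501248 * 0.53027117 = 4.5358


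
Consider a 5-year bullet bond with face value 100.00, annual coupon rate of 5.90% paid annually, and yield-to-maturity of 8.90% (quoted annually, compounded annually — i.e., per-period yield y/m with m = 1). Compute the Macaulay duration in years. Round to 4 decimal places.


Coupon per period c = face * coupon_rate / m = 5.900000
Periods per year m = 1; per-period yield y/m = 0.089000
Number of cashflows N = 5
Cashflows (t years, CF_t, discount factor 1/(1+y/m)^(m*t), PV):
  t = 1.0000: CF_t = 5.900000, DF = 0.918274, PV = 5.417815
  t = 2.0000: CF_t = 5.900000, DF = 0.843226, PV = 4.975036
  t = 3.0000: CF_t = 5.900000, DF = 0.774313, PV = 4.568445
  t = 4.0000: CF_t = 5.900000, DF = 0.711031, PV = 4.195082
  t = 5.0000: CF_t = 105.900000, DF = 0.652921, PV = 69.144328
Price P = sum_t PV_t = 88.300706
Macaulay numerator sum_t t * PV_t:
  t * PV_t at t = 1.0000: 5.417815
  t * PV_t at t = 2.0000: 9.950073
  t * PV_t at t = 3.0000: 13.705334
  t * PV_t at t = 4.0000: 16.780329
  t * PV_t at t = 5.0000: 345.721641
Macaulay duration D = (sum_t t * PV_t) / P = 391.575192 / 88.300706 = 4.434565

Answer: Macaulay duration = 4.4346 years


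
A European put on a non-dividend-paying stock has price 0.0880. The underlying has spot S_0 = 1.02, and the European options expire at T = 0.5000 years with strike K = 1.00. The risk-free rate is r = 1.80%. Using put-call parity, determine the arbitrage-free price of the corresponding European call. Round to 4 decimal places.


Answer: Call price = 0.1170

Derivation:
Put-call parity: C - P = S_0 * exp(-qT) - K * exp(-rT).
S_0 * exp(-qT) = 1.0200 * 1.00000000 = 1.02000000
K * exp(-rT) = 1.0000 * 0.99104038 = 0.99104038
C = P + S*exp(-qT) - K*exp(-rT)
C = 0.0880 + 1.02000000 - 0.99104038 = 0.1170


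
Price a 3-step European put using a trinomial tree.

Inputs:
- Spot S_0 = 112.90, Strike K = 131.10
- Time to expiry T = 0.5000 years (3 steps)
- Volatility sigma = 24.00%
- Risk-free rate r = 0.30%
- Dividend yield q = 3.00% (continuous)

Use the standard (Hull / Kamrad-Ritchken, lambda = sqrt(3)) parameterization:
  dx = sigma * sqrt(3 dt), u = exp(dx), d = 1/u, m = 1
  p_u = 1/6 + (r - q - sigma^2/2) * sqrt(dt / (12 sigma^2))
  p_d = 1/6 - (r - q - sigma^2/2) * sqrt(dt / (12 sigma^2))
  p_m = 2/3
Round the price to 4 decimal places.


dt = T/N = 0.166667; dx = sigma*sqrt(3*dt) = 0.169706
u = exp(dx) = 1.184956; d = 1/u = 0.843913
p_u = 0.139266, p_m = 0.666667, p_d = 0.194067
Discount per step: exp(-r*dt) = 0.999500
Stock lattice S(k, j) with j the centered position index:
  k=0: S(0,+0) = 112.9000
  k=1: S(1,-1) = 95.2778; S(1,+0) = 112.9000; S(1,+1) = 133.7815
  k=2: S(2,-2) = 80.4062; S(2,-1) = 95.2778; S(2,+0) = 112.9000; S(2,+1) = 133.7815; S(2,+2) = 158.5252
  k=3: S(3,-3) = 67.8558; S(3,-2) = 80.4062; S(3,-1) = 95.2778; S(3,+0) = 112.9000; S(3,+1) = 133.7815; S(3,+2) = 158.5252; S(3,+3) = 187.8454
Terminal payoffs V(N, j) = max(K - S_T, 0):
  V(3,-3) = 63.244151; V(3,-2) = 50.693806; V(3,-1) = 35.822199; V(3,+0) = 18.200000; V(3,+1) = 0.000000; V(3,+2) = 0.000000; V(3,+3) = 0.000000
Backward induction: V(k, j) = exp(-r*dt) * [p_u * V(k+1, j+1) + p_m * V(k+1, j) + p_d * V(k+1, j-1)]
  V(2,-2) = exp(-r*dt) * [p_u*35.822199 + p_m*50.693806 + p_d*63.244151] = 51.032778
  V(2,-1) = exp(-r*dt) * [p_u*18.200000 + p_m*35.822199 + p_d*50.693806] = 36.235987
  V(2,+0) = exp(-r*dt) * [p_u*0.000000 + p_m*18.200000 + p_d*35.822199] = 19.075702
  V(2,+1) = exp(-r*dt) * [p_u*0.000000 + p_m*0.000000 + p_d*18.200000] = 3.530255
  V(2,+2) = exp(-r*dt) * [p_u*0.000000 + p_m*0.000000 + p_d*0.000000] = 0.000000
  V(1,-1) = exp(-r*dt) * [p_u*19.075702 + p_m*36.235987 + p_d*51.032778] = 36.699354
  V(1,+0) = exp(-r*dt) * [p_u*3.530255 + p_m*19.075702 + p_d*36.235987] = 20.230873
  V(1,+1) = exp(-r*dt) * [p_u*0.000000 + p_m*3.530255 + p_d*19.075702] = 6.052441
  V(0,+0) = exp(-r*dt) * [p_u*6.052441 + p_m*20.230873 + p_d*36.699354] = 21.441562

Answer: Price = V(0,0) = 21.4416


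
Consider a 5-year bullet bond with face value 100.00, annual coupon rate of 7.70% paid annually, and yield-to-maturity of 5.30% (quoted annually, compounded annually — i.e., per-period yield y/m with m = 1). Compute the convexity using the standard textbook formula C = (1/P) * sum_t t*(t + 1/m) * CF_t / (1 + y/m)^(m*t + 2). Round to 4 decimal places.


Coupon per period c = face * coupon_rate / m = 7.700000
Periods per year m = 1; per-period yield y/m = 0.053000
Number of cashflows N = 5
Cashflows (t years, CF_t, discount factor 1/(1+y/m)^(m*t), PV):
  t = 1.0000: CF_t = 7.700000, DF = 0.949668, PV = 7.312441
  t = 2.0000: CF_t = 7.700000, DF = 0.901869, PV = 6.944388
  t = 3.0000: CF_t = 7.700000, DF = 0.856475, PV = 6.594860
  t = 4.0000: CF_t = 7.700000, DF = 0.813367, PV = 6.262925
  t = 5.0000: CF_t = 107.700000, DF = 0.772428, PV = 83.190522
Price P = sum_t PV_t = 110.305136
Convexity numerator sum_t t*(t + 1/m) * CF_t / (1+y/m)^(m*t + 2):
  t = 1.0000: term = 13.189721
  t = 2.0000: term = 37.577553
  t = 3.0000: term = 71.372370
  t = 4.0000: term = 112.966713
  t = 5.0000: term = 2250.807532
Convexity = (1/P) * sum = 2485.913888 / 110.305136 = 22.536701

Answer: Convexity = 22.5367


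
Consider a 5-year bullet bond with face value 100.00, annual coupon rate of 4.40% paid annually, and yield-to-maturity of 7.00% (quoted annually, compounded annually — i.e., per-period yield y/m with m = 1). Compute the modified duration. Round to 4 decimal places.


Coupon per period c = face * coupon_rate / m = 4.400000
Periods per year m = 1; per-period yield y/m = 0.070000
Number of cashflows N = 5
Cashflows (t years, CF_t, discount factor 1/(1+y/m)^(m*t), PV):
  t = 1.0000: CF_t = 4.400000, DF = 0.934579, PV = 4.112150
  t = 2.0000: CF_t = 4.400000, DF = 0.873439, PV = 3.843130
  t = 3.0000: CF_t = 4.400000, DF = 0.816298, PV = 3.591711
  t = 4.0000: CF_t = 4.400000, DF = 0.762895, PV = 3.356739
  t = 5.0000: CF_t = 104.400000, DF = 0.712986, PV = 74.435757
Price P = sum_t PV_t = 89.339487
First compute Macaulay numerator sum_t t * PV_t:
  t * PV_t at t = 1.0000: 4.112150
  t * PV_t at t = 2.0000: 7.686261
  t * PV_t at t = 3.0000: 10.775132
  t * PV_t at t = 4.0000: 13.426956
  t * PV_t at t = 5.0000: 372.178786
Macaulay duration D = 408.179284 / 89.339487 = 4.568856
Modified duration = D / (1 + y/m) = 4.568856 / (1 + 0.070000) = 4.269959

Answer: Modified duration = 4.2700


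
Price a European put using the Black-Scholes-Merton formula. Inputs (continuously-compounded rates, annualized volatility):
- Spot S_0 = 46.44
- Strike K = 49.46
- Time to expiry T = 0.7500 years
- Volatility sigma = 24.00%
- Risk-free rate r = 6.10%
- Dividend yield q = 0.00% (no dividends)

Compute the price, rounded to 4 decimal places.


Answer: Price = 4.2947

Derivation:
d1 = (ln(S/K) + (r - q + 0.5*sigma^2) * T) / (sigma * sqrt(T)) = 0.02091401
d2 = d1 - sigma * sqrt(T) = -0.18693209
exp(-rT) = 0.95528075; exp(-qT) = 1.00000000
P = K * exp(-rT) * N(-d2) - S_0 * exp(-qT) * N(-d1)
N(-d1) = 0.49165713; N(-d2) = 0.57414306
P = 49.4600 * 0.95528075 * 0.57414306 - 46.4400 * 1.00000000 * 0.49165713 = 4.2947


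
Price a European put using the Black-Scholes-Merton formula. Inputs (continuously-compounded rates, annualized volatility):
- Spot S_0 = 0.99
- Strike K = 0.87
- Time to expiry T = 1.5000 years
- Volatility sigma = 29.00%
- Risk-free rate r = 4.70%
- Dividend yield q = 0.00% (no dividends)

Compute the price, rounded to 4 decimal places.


d1 = (ln(S/K) + (r - q + 0.5*sigma^2) * T) / (sigma * sqrt(T)) = 0.73987748
d2 = d1 - sigma * sqrt(T) = 0.38470146
exp(-rT) = 0.93192774; exp(-qT) = 1.00000000
P = K * exp(-rT) * N(-d2) - S_0 * exp(-qT) * N(-d1)
N(-d1) = 0.22968717; N(-d2) = 0.35022931
P = 0.8700 * 0.93192774 * 0.35022931 - 0.9900 * 1.00000000 * 0.22968717 = 0.0566

Answer: Price = 0.0566


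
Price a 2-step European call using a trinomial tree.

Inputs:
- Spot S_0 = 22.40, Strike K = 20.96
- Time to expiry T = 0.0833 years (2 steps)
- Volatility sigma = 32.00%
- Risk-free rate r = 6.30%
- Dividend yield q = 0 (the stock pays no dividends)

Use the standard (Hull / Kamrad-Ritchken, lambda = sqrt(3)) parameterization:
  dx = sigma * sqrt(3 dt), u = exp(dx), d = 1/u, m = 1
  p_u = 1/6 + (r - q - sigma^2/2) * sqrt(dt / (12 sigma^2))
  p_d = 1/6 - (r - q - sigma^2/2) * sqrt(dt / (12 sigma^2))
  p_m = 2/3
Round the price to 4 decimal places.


dt = T/N = 0.041650; dx = sigma*sqrt(3*dt) = 0.113114
u = exp(dx) = 1.119760; d = 1/u = 0.893048
p_u = 0.168839, p_m = 0.666667, p_d = 0.164494
Discount per step: exp(-r*dt) = 0.997379
Stock lattice S(k, j) with j the centered position index:
  k=0: S(0,+0) = 22.4000
  k=1: S(1,-1) = 20.0043; S(1,+0) = 22.4000; S(1,+1) = 25.0826
  k=2: S(2,-2) = 17.8648; S(2,-1) = 20.0043; S(2,+0) = 22.4000; S(2,+1) = 25.0826; S(2,+2) = 28.0865
Terminal payoffs V(N, j) = max(S_T - K, 0):
  V(2,-2) = 0.000000; V(2,-1) = 0.000000; V(2,+0) = 1.440000; V(2,+1) = 4.122626; V(2,+2) = 7.126523
Backward induction: V(k, j) = exp(-r*dt) * [p_u * V(k+1, j+1) + p_m * V(k+1, j) + p_d * V(k+1, j-1)]
  V(1,-1) = exp(-r*dt) * [p_u*1.440000 + p_m*0.000000 + p_d*0.000000] = 0.242491
  V(1,+0) = exp(-r*dt) * [p_u*4.122626 + p_m*1.440000 + p_d*0.000000] = 1.651721
  V(1,+1) = exp(-r*dt) * [p_u*7.126523 + p_m*4.122626 + p_d*1.440000] = 4.177549
  V(0,+0) = exp(-r*dt) * [p_u*4.177549 + p_m*1.651721 + p_d*0.242491] = 1.841531

Answer: Price = V(0,0) = 1.8415


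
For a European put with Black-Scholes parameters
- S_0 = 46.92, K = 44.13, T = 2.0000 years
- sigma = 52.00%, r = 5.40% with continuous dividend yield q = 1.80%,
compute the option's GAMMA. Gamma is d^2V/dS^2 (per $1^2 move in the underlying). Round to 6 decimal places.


d1 = 0.5489653419; d2 = -0.1864257106
phi(d1) = 0.3431388832; exp(-qT) = 0.9646402935; exp(-rT) = 0.8976275964
Gamma = exp(-qT) * phi(d1) / (S * sigma * sqrt(T)) = 0.9646402935 * 0.3431388832 / (46.9200 * 0.5200 * 1.4142135624) = 0.009593

Answer: Gamma = 0.009593


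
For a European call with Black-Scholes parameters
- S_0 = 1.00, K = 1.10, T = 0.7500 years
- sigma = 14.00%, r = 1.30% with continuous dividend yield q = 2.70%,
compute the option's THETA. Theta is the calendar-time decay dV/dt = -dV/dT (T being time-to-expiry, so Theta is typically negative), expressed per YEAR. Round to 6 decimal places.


Answer: Theta = -0.019693

Derivation:
d1 = -0.8120858759; d2 = -0.9333294325
phi(d1) = 0.2868831560; exp(-qT) = 0.9799536543; exp(-rT) = 0.9902973771
Theta = -S*exp(-qT)*phi(d1)*sigma/(2*sqrt(T)) - r*K*exp(-rT)*N(d2) + q*S*exp(-qT)*N(d1)
N(d1) = 0.2083711785; N(d2) = 0.1753249516; sqrt(T) = 0.8660254038
Term 1 = -1.0000 * 0.9799536543 * 0.2868831560 * 0.1400 / (2 * 0.8660254038) = -0.0227236450
Term 2 = -0.0130 * 1.1000 * 0.9902973771 * 0.1753249516 = -0.0024828209
Term 3 = 0.0270 * 1.0000 * 0.9799536543 * 0.2083711785 = 0.0055132406
Theta = -0.0227236450 + (-0.0024828209) + (0.0055132406) = -0.019693


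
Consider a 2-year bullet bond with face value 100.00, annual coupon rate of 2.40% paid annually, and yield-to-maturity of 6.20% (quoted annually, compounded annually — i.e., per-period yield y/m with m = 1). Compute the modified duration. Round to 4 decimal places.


Answer: Modified duration = 1.8604

Derivation:
Coupon per period c = face * coupon_rate / m = 2.400000
Periods per year m = 1; per-period yield y/m = 0.062000
Number of cashflows N = 2
Cashflows (t years, CF_t, discount factor 1/(1+y/m)^(m*t), PV):
  t = 1.0000: CF_t = 2.400000, DF = 0.941620, PV = 2.259887
  t = 2.0000: CF_t = 102.400000, DF = 0.886647, PV = 90.792698
Price P = sum_t PV_t = 93.052585
First compute Macaulay numerator sum_t t * PV_t:
  t * PV_t at t = 1.0000: 2.259887
  t * PV_t at t = 2.0000: 181.585397
Macaulay duration D = 183.845284 / 93.052585 = 1.975714
Modified duration = D / (1 + y/m) = 1.975714 / (1 + 0.062000) = 1.860371


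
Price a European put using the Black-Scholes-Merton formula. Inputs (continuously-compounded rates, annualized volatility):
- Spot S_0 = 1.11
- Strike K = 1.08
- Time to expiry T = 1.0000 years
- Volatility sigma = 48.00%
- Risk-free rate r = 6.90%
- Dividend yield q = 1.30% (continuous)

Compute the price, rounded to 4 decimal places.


d1 = (ln(S/K) + (r - q + 0.5*sigma^2) * T) / (sigma * sqrt(T)) = 0.41374786
d2 = d1 - sigma * sqrt(T) = -0.06625214
exp(-rT) = 0.93332668; exp(-qT) = 0.98708414
P = K * exp(-rT) * N(-d2) - S_0 * exp(-qT) * N(-d1)
N(-d1) = 0.33952939; N(-d2) = 0.52641146
P = 1.0800 * 0.93332668 * 0.52641146 - 1.1100 * 0.98708414 * 0.33952939 = 0.1586

Answer: Price = 0.1586


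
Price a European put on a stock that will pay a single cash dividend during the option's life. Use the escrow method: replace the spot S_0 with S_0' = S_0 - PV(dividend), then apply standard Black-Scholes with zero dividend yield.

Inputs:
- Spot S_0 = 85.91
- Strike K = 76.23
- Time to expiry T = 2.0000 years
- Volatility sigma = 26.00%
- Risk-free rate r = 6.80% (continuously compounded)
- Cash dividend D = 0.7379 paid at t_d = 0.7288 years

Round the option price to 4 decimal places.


PV(D) = D * exp(-r * t_d) = 0.7379 * 0.95164958 = 0.70222223
S_0' = S_0 - PV(D) = 85.9100 - 0.70222223 = 85.20777777
d1 = (ln(S_0'/K) + (r + sigma^2/2)*T) / (sigma*sqrt(T)) = 0.85651744
d2 = d1 - sigma*sqrt(T) = 0.48882192
exp(-rT) = 0.87284263
N(-d1) = 0.19585581; N(-d2) = 0.31248389
P = K * exp(-rT) * N(-d2) - S_0' * N(-d1) = 76.2300 * 0.87284263 * 0.31248389 - 85.20777777 * 0.19585581 = 4.1032

Answer: Price = 4.1032


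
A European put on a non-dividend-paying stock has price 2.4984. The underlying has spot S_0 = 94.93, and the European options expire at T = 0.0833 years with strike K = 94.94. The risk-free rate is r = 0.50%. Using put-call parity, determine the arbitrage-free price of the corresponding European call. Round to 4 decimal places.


Put-call parity: C - P = S_0 * exp(-qT) - K * exp(-rT).
S_0 * exp(-qT) = 94.9300 * 1.00000000 = 94.93000000
K * exp(-rT) = 94.9400 * 0.99958359 = 94.90046572
C = P + S*exp(-qT) - K*exp(-rT)
C = 2.4984 + 94.93000000 - 94.90046572 = 2.5279

Answer: Call price = 2.5279


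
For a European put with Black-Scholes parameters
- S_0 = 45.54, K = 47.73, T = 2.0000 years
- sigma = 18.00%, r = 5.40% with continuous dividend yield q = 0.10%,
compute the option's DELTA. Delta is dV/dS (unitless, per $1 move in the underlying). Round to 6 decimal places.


Answer: Delta = -0.359013

Derivation:
d1 = 0.3591746130; d2 = 0.1046161718
phi(d1) = 0.3740215980; exp(-qT) = 0.9980019987; exp(-rT) = 0.8976275964
N(-d1) = 0.3597322335
Delta = -exp(-qT) * N(-d1) = -0.9980019987 * 0.3597322335 = -0.359013


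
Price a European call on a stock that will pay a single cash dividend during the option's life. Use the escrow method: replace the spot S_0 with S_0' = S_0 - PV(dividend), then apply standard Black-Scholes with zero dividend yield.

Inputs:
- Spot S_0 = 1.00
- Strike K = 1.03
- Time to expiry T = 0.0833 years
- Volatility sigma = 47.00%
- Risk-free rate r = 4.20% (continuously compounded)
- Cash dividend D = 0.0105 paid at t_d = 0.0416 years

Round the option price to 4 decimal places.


Answer: Price = 0.0380

Derivation:
PV(D) = D * exp(-r * t_d) = 0.0105 * 0.99825433 = 0.01048167
S_0' = S_0 - PV(D) = 1.0000 - 0.01048167 = 0.98951833
d1 = (ln(S_0'/K) + (r + sigma^2/2)*T) / (sigma*sqrt(T)) = -0.20196588
d2 = d1 - sigma*sqrt(T) = -0.33761606
exp(-rT) = 0.99650751
N(d1) = 0.41997170; N(d2) = 0.36782627
C = S_0' * N(d1) - K * exp(-rT) * N(d2) = 0.98951833 * 0.41997170 - 1.0300 * 0.99650751 * 0.36782627 = 0.0380


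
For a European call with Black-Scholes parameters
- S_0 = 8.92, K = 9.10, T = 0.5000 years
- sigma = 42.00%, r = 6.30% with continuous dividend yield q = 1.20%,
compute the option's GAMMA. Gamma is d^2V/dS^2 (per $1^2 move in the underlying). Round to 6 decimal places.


d1 = 0.1670843930; d2 = -0.1299004551
phi(d1) = 0.3934122910; exp(-qT) = 0.9940179641; exp(-rT) = 0.9689909565
Gamma = exp(-qT) * phi(d1) / (S * sigma * sqrt(T)) = 0.9940179641 * 0.3934122910 / (8.9200 * 0.4200 * 0.7071067812) = 0.147619

Answer: Gamma = 0.147619


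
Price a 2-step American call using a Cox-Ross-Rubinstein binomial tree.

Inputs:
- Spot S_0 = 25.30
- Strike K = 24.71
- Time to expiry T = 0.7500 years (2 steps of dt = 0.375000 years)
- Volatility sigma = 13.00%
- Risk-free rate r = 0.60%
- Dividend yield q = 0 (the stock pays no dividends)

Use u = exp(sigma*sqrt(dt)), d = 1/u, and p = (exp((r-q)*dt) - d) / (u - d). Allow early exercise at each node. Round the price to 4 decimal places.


Answer: Price = V(0,0) = 1.4990

Derivation:
dt = T/N = 0.375000
u = exp(sigma*sqrt(dt)) = 1.082863; d = 1/u = 0.923478
p = (exp((r-q)*dt) - d) / (u - d) = 0.494241
Discount per step: exp(-r*dt) = 0.997753
Stock lattice S(k, i) with i counting down-moves:
  k=0: S(0,0) = 25.3000
  k=1: S(1,0) = 27.3964; S(1,1) = 23.3640
  k=2: S(2,0) = 29.6666; S(2,1) = 25.3000; S(2,2) = 21.5761
Terminal payoffs V(N, i) = max(S_T - K, 0):
  V(2,0) = 4.956582; V(2,1) = 0.590000; V(2,2) = 0.000000
Backward induction: V(k, i) = exp(-r*dt) * [p * V(k+1, i) + (1-p) * V(k+1, i+1)]; then take max(V_cont, immediate exercise) for American.
  V(1,0) = exp(-r*dt) * [p*4.956582 + (1-p)*0.590000] = 2.741968; exercise = 2.686433; V(1,0) = max -> 2.741968
  V(1,1) = exp(-r*dt) * [p*0.590000 + (1-p)*0.000000] = 0.290947; exercise = 0.000000; V(1,1) = max -> 0.290947
  V(0,0) = exp(-r*dt) * [p*2.741968 + (1-p)*0.290947] = 1.498966; exercise = 0.590000; V(0,0) = max -> 1.498966


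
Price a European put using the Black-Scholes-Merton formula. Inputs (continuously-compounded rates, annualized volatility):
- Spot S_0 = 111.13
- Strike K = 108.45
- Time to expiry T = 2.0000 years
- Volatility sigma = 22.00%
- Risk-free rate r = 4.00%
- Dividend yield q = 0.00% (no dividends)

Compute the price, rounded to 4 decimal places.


d1 = (ln(S/K) + (r - q + 0.5*sigma^2) * T) / (sigma * sqrt(T)) = 0.49115460
d2 = d1 - sigma * sqrt(T) = 0.18002762
exp(-rT) = 0.92311635; exp(-qT) = 1.00000000
P = K * exp(-rT) * N(-d2) - S_0 * exp(-qT) * N(-d1)
N(-d1) = 0.31165855; N(-d2) = 0.42856544
P = 108.4500 * 0.92311635 * 0.42856544 - 111.1300 * 1.00000000 * 0.31165855 = 8.2699

Answer: Price = 8.2699


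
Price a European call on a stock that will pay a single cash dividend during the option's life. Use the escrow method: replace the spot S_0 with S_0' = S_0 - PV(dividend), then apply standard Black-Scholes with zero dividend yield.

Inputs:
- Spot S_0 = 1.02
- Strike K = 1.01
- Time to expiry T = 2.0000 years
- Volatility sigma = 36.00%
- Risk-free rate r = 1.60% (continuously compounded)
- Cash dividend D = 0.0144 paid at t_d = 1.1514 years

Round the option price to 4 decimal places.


PV(D) = D * exp(-r * t_d) = 0.0144 * 0.98174626 = 0.01413715
S_0' = S_0 - PV(D) = 1.0200 - 0.01413715 = 1.00586285
d1 = (ln(S_0'/K) + (r + sigma^2/2)*T) / (sigma*sqrt(T)) = 0.30935019
d2 = d1 - sigma*sqrt(T) = -0.19976669
exp(-rT) = 0.96850658
N(d1) = 0.62147242; N(d2) = 0.42083153
C = S_0' * N(d1) - K * exp(-rT) * N(d2) = 1.00586285 * 0.62147242 - 1.0100 * 0.96850658 * 0.42083153 = 0.2135

Answer: Price = 0.2135


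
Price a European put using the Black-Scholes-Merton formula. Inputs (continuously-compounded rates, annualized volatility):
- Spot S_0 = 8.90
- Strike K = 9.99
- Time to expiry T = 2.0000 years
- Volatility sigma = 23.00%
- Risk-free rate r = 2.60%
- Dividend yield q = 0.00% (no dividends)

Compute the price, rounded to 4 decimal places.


Answer: Price = 1.5018

Derivation:
d1 = (ln(S/K) + (r - q + 0.5*sigma^2) * T) / (sigma * sqrt(T)) = -0.03269083
d2 = d1 - sigma * sqrt(T) = -0.35795994
exp(-rT) = 0.94932887; exp(-qT) = 1.00000000
P = K * exp(-rT) * N(-d2) - S_0 * exp(-qT) * N(-d1)
N(-d1) = 0.51303943; N(-d2) = 0.63981336
P = 9.9900 * 0.94932887 * 0.63981336 - 8.9000 * 1.00000000 * 0.51303943 = 1.5018


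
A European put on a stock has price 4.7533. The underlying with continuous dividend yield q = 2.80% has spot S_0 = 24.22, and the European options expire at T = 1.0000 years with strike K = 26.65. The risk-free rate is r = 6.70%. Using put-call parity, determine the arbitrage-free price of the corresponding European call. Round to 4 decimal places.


Answer: Call price = 3.3816

Derivation:
Put-call parity: C - P = S_0 * exp(-qT) - K * exp(-rT).
S_0 * exp(-qT) = 24.2200 * 0.97238837 = 23.55124624
K * exp(-rT) = 26.6500 * 0.93519520 = 24.92295212
C = P + S*exp(-qT) - K*exp(-rT)
C = 4.7533 + 23.55124624 - 24.92295212 = 3.3816


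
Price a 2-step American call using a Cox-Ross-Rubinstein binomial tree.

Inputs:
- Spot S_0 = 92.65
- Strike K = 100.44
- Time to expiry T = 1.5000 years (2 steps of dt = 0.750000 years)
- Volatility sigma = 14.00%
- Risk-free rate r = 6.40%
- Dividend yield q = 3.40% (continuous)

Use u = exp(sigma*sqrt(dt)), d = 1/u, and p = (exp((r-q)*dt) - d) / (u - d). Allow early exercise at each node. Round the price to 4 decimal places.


dt = T/N = 0.750000
u = exp(sigma*sqrt(dt)) = 1.128900; d = 1/u = 0.885818
p = (exp((r-q)*dt) - d) / (u - d) = 0.563337
Discount per step: exp(-r*dt) = 0.953134
Stock lattice S(k, i) with i counting down-moves:
  k=0: S(0,0) = 92.6500
  k=1: S(1,0) = 104.5926; S(1,1) = 82.0711
  k=2: S(2,0) = 118.0745; S(2,1) = 92.6500; S(2,2) = 72.7000
Terminal payoffs V(N, i) = max(S_T - K, 0):
  V(2,0) = 17.634534; V(2,1) = 0.000000; V(2,2) = 0.000000
Backward induction: V(k, i) = exp(-r*dt) * [p * V(k+1, i) + (1-p) * V(k+1, i+1)]; then take max(V_cont, immediate exercise) for American.
  V(1,0) = exp(-r*dt) * [p*17.634534 + (1-p)*0.000000] = 9.468605; exercise = 4.152569; V(1,0) = max -> 9.468605
  V(1,1) = exp(-r*dt) * [p*0.000000 + (1-p)*0.000000] = 0.000000; exercise = 0.000000; V(1,1) = max -> 0.000000
  V(0,0) = exp(-r*dt) * [p*9.468605 + (1-p)*0.000000] = 5.084029; exercise = 0.000000; V(0,0) = max -> 5.084029

Answer: Price = V(0,0) = 5.0840
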